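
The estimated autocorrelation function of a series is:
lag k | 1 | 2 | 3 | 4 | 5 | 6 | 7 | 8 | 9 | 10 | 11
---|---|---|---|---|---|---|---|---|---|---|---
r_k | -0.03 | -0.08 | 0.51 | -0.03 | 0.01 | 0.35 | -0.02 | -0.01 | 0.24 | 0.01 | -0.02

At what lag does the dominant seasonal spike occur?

3

The largest autocorrelation is r_3 = 0.51, with weaker echoes at lags 6 (0.35) and 9 (0.24); the remaining lags stay at or below 0.01.
The dominant spike at lag 3 indicates a seasonal period of 3.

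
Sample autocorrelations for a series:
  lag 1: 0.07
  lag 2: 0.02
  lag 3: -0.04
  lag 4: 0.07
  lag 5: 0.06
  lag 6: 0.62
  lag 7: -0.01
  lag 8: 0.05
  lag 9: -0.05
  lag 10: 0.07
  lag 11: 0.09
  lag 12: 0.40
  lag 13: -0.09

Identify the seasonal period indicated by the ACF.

The largest autocorrelation is r_6 = 0.62, with a weaker echo at lag 12 (0.40); the remaining lags stay at or below 0.09.
The dominant spike at lag 6 indicates a seasonal period of 6.

6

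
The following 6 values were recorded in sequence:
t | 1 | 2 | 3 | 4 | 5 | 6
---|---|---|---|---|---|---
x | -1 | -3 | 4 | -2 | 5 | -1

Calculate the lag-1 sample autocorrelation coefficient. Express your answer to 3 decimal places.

Mean x̄ = (-1 − 3 + 4 − 2 + 5 − 1)/6 = 0.3333
Deviations from mean: -1.3333, -3.3333, 3.6667, -2.3333, 4.6667, -1.3333
Numerator Σ_{t=1}^{5}(x_t−x̄)(x_{t+1}−x̄) = -33.4444
Denominator Σ(x_t−x̄)² = 55.3333
r_1 = -33.4444 / 55.3333 = -0.604

-0.604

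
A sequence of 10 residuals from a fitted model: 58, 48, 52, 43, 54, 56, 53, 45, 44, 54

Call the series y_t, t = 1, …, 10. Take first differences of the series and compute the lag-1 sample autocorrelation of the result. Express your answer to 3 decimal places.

-0.281

First differences Δy: -10, 4, -9, 11, 2, -3, -8, -1, 10
Mean of differences = -0.4444
Numerator Σ(Δy_t−Δȳ)(Δy_{t+1}−Δȳ) = -138.9753
Denominator Σ(Δy_t−Δȳ)² = 494.2222
r_1(Δy) = -138.9753 / 494.2222 = -0.281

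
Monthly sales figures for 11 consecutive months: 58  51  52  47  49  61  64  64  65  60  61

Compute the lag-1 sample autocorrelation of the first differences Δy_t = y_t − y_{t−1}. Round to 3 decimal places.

0.098

First differences Δy: -7, 1, -5, 2, 12, 3, 0, 1, -5, 1
Mean of differences = 0.3000
Numerator Σ(Δy_t−Δȳ)(Δy_{t+1}−Δȳ) = 25.2100
Denominator Σ(Δy_t−Δȳ)² = 258.1000
r_1(Δy) = 25.2100 / 258.1000 = 0.098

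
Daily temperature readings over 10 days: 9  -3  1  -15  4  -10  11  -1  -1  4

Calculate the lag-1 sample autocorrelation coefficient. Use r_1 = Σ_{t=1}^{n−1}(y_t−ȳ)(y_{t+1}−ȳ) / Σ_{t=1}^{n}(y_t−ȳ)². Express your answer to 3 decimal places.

-0.474

Mean ȳ = (9 − 3 + 1 − 15 + 4 − 10 + 11 − 1 − 1 + 4)/10 = -0.1000
Numerator Σ_{t=1}^{9}(y_t−ȳ)(y_{t+1}−ȳ) = -270.4100
Denominator Σ(y_t−ȳ)² = 570.9000
r_1 = -270.4100 / 570.9000 = -0.474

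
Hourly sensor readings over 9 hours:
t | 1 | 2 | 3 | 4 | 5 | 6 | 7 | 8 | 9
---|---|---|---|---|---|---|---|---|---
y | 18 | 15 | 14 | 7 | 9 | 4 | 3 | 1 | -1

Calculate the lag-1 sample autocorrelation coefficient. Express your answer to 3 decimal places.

0.610

Mean ȳ = (18 + 15 + 14 + 7 + 9 + 4 + 3 + 1 − 1)/9 = 7.7778
Numerator Σ_{t=1}^{8}(y_t−ȳ)(y_{t+1}−ȳ) = 218.2840
Denominator Σ(y_t−ȳ)² = 357.5556
r_1 = 218.2840 / 357.5556 = 0.610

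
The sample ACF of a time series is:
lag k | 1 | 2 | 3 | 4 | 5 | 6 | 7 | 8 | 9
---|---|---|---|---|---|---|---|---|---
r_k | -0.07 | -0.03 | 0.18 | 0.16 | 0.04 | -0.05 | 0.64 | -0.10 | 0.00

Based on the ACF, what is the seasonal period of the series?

7

The largest autocorrelation is r_7 = 0.64; the remaining lags stay at or below 0.18.
The dominant spike at lag 7 indicates a seasonal period of 7.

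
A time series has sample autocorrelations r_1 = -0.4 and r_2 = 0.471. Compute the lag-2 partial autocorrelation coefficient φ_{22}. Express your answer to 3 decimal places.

φ_{22} = (r_2 − r_1²) / (1 − r_1²)
r_1² = (-0.4)² = 0.16
Numerator = 0.471 − 0.1600 = 0.3110; denominator = 1 − 0.1600 = 0.8400
φ_{22} = 0.3110 / 0.8400 = 0.370

0.370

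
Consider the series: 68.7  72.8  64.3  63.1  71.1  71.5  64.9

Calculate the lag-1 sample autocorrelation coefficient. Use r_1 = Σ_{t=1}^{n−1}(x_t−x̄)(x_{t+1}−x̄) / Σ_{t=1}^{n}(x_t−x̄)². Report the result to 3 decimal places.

-0.125

Mean x̄ = (68.7 + 72.8 + 64.3 + 63.1 + 71.1 + 71.5 + 64.9)/7 = 68.0571
Deviations from mean: 0.6429, 4.7429, -3.7571, -4.9571, 3.0429, 3.4429, -3.1571
Numerator Σ_{t=1}^{6}(x_t−x̄)(x_{t+1}−x̄) = -11.6233
Denominator Σ(x_t−x̄)² = 92.6771
r_1 = -11.6233 / 92.6771 = -0.125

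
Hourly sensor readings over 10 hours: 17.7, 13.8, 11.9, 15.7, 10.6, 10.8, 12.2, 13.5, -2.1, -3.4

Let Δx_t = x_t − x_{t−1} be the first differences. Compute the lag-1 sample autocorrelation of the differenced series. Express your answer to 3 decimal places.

First differences Δx: -3.9, -1.9, 3.8, -5.1, 0.2, 1.4, 1.3, -15.6, -1.3
Mean of differences = -2.3444
Numerator Σ(Δx_t−Δx̄)(Δx_{t+1}−Δx̄) = -60.8831
Denominator Σ(Δx_t−Δx̄)² = 258.5422
r_1(Δx) = -60.8831 / 258.5422 = -0.235

-0.235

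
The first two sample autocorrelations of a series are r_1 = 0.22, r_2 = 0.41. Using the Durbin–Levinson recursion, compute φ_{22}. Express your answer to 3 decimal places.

0.380

φ_{22} = (r_2 − r_1²) / (1 − r_1²)
r_1² = (0.22)² = 0.0484
Numerator = 0.41 − 0.0484 = 0.3616; denominator = 1 − 0.0484 = 0.9516
φ_{22} = 0.3616 / 0.9516 = 0.380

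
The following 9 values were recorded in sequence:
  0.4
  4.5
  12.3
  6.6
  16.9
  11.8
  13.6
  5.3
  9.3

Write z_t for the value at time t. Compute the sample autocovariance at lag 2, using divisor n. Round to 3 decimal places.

Mean z̄ = (0.4 + 4.5 + 12.3 + 6.6 + 16.9 + 11.8 + 13.6 + 5.3 + 9.3)/9 = 8.9667
Σ_{t=1}^{7}(z_t−z̄)(z_{t+2}−z̄) = 29.6678
γ_2 = 29.6678 / 9 = 3.296

3.296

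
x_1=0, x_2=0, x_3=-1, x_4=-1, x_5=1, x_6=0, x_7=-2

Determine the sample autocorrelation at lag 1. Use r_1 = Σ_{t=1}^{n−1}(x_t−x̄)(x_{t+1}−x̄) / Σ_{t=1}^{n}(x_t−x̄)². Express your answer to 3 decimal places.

Mean x̄ = (0 + 0 − 1 − 1 + 1 + 0 − 2)/7 = -0.4286
Deviations from mean: 0.4286, 0.4286, -0.5714, -0.5714, 1.4286, 0.4286, -1.5714
Numerator Σ_{t=1}^{6}(x_t−x̄)(x_{t+1}−x̄) = -0.6122
Denominator Σ(x_t−x̄)² = 5.7143
r_1 = -0.6122 / 5.7143 = -0.107

-0.107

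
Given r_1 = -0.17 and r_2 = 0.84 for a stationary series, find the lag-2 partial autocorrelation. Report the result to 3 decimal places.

0.835

φ_{22} = (r_2 − r_1²) / (1 − r_1²)
r_1² = (-0.17)² = 0.0289
Numerator = 0.84 − 0.0289 = 0.8111; denominator = 1 − 0.0289 = 0.9711
φ_{22} = 0.8111 / 0.9711 = 0.835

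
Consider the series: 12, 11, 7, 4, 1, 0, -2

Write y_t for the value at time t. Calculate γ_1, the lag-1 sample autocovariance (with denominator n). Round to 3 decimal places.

Mean ȳ = (12 + 11 + 7 + 4 + 1 + 0 − 2)/7 = 4.7143
Deviations: 7.2857, 6.2857, 2.2857, -0.7143, -3.7143, -4.7143, -6.7143
Σ_{t=1}^{6}(y_t−ȳ)(y_{t+1}−ȳ) = 110.3469
γ_1 = 110.3469 / 7 = 15.764

15.764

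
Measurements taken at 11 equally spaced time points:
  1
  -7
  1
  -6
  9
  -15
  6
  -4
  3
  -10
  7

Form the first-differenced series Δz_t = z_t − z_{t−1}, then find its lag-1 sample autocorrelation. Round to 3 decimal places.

-0.830

First differences Δz: -8, 8, -7, 15, -24, 21, -10, 7, -13, 17
Mean of differences = 0.6000
Numerator Σ(Δz_t−Δz̄)(Δz_{t+1}−Δz̄) = -1679.5600
Denominator Σ(Δz_t−Δz̄)² = 2022.4000
r_1(Δz) = -1679.5600 / 2022.4000 = -0.830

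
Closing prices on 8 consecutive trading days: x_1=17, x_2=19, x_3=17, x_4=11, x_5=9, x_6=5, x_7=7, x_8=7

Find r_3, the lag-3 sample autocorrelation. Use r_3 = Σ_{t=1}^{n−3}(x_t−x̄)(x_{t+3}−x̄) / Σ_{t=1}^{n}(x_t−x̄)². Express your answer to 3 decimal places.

-0.212

Mean x̄ = (17 + 19 + 17 + 11 + 9 + 5 + 7 + 7)/8 = 11.5000
Σ(x_t−x̄)(x_{t+3}−x̄) = (-2.7500) + (-18.7500) + (-35.7500) + (2.2500) + (11.2500) = -43.7500
Denominator Σ(x_t−x̄)² = 206.0000
r_3 = -43.7500 / 206.0000 = -0.212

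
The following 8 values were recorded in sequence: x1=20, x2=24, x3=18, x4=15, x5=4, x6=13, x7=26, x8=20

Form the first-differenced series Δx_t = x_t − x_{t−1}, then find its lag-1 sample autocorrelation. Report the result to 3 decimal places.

First differences Δx: 4, -6, -3, -11, 9, 13, -6
Mean of differences = 0.0000
Numerator Σ(Δx_t−Δx̄)(Δx_{t+1}−Δx̄) = -33.0000
Denominator Σ(Δx_t−Δx̄)² = 468.0000
r_1(Δx) = -33.0000 / 468.0000 = -0.071

-0.071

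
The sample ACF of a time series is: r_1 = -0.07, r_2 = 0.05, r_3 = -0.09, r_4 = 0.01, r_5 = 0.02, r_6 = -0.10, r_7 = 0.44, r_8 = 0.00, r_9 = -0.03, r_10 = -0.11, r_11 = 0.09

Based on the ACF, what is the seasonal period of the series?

The largest autocorrelation is r_7 = 0.44; the remaining lags stay at or below 0.09.
The dominant spike at lag 7 indicates a seasonal period of 7.

7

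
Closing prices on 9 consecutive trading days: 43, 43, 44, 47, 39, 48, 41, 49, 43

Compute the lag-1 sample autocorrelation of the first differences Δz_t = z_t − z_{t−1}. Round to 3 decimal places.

First differences Δz: 0, 1, 3, -8, 9, -7, 8, -6
Mean of differences = 0.0000
Numerator Σ(Δz_t−Δz̄)(Δz_{t+1}−Δz̄) = -260.0000
Denominator Σ(Δz_t−Δz̄)² = 304.0000
r_1(Δz) = -260.0000 / 304.0000 = -0.855

-0.855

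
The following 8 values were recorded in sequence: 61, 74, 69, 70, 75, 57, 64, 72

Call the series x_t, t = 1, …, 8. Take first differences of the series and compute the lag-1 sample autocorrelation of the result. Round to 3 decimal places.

First differences Δx: 13, -5, 1, 5, -18, 7, 8
Mean of differences = 1.5714
Numerator Σ(Δx_t−Δx̄)(Δx_{t+1}−Δx̄) = -211.7551
Denominator Σ(Δx_t−Δx̄)² = 639.7143
r_1(Δx) = -211.7551 / 639.7143 = -0.331

-0.331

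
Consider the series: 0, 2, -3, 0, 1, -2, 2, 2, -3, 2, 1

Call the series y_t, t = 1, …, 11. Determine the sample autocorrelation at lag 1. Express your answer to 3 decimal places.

-0.460

Mean ȳ = (0 + 2 − 3 + 0 + 1 − 2 + 2 + 2 − 3 + 2 + 1)/11 = 0.1818
Numerator Σ_{t=1}^{10}(y_t−ȳ)(y_{t+1}−ȳ) = -18.2149
Denominator Σ(y_t−ȳ)² = 39.6364
r_1 = -18.2149 / 39.6364 = -0.460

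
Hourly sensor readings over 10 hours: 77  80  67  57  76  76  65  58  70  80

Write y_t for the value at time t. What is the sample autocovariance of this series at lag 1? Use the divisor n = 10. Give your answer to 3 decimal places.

7.324

Mean ȳ = (77 + 80 + 67 + 57 + 76 + 76 + 65 + 58 + 70 + 80)/10 = 70.6000
Σ_{t=1}^{9}(y_t−ȳ)(y_{t+1}−ȳ) = 73.2400
γ_1 = 73.2400 / 10 = 7.324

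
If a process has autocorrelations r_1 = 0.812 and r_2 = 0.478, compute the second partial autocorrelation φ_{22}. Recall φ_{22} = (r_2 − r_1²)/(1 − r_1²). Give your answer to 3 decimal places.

φ_{22} = (r_2 − r_1²) / (1 − r_1²)
r_1² = (0.812)² = 0.659344
Numerator = 0.478 − 0.6593 = -0.1813; denominator = 1 − 0.6593 = 0.3407
φ_{22} = -0.1813 / 0.3407 = -0.532

-0.532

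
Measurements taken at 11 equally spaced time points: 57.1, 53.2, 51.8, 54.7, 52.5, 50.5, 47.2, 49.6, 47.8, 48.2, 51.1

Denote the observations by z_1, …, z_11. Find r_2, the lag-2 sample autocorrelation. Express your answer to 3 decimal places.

0.256

Mean z̄ = (57.1 + 53.2 + 51.8 + 54.7 + 52.5 + 50.5 + 47.2 + 49.6 + 47.8 + 48.2 + 51.1)/11 = 51.2455
Numerator Σ_{t=1}^{9}(z_t−z̄)(z_{t+2}−z̄) = 23.7213
Denominator Σ(z_t−z̄)² = 92.7073
r_2 = 23.7213 / 92.7073 = 0.256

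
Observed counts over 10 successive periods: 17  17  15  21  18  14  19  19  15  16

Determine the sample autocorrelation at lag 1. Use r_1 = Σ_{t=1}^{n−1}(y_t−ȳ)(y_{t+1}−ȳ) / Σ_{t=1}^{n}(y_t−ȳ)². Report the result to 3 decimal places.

-0.261

Mean ȳ = (17 + 17 + 15 + 21 + 18 + 14 + 19 + 19 + 15 + 16)/10 = 17.1000
Numerator Σ_{t=1}^{9}(y_t−ȳ)(y_{t+1}−ȳ) = -11.2100
Denominator Σ(y_t−ȳ)² = 42.9000
r_1 = -11.2100 / 42.9000 = -0.261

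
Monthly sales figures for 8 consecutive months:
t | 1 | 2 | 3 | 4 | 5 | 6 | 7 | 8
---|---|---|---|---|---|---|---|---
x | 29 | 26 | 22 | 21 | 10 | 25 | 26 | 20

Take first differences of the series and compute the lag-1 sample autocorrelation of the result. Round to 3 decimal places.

-0.329

First differences Δx: -3, -4, -1, -11, 15, 1, -6
Mean of differences = -1.2857
Numerator Σ(Δx_t−Δx̄)(Δx_{t+1}−Δx̄) = -130.6531
Denominator Σ(Δx_t−Δx̄)² = 397.4286
r_1(Δx) = -130.6531 / 397.4286 = -0.329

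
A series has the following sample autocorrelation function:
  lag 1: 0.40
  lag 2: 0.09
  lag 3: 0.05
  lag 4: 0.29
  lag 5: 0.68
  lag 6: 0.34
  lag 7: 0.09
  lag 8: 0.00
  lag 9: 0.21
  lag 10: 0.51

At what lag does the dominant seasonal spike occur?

5

The largest autocorrelation is r_5 = 0.68, with a weaker echo at lag 10 (0.51); the remaining lags stay at or below 0.40. The elevated value at lag 1 (0.40), dropping to 0.09 at lag 2, reflects decaying short-term dependence rather than seasonality.
The dominant spike at lag 5 indicates a seasonal period of 5.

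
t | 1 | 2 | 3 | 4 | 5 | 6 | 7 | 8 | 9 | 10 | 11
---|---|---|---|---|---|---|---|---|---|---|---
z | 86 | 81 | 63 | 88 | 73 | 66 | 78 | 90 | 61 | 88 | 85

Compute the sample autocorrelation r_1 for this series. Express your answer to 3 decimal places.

Mean z̄ = (86 + 81 + 63 + 88 + 73 + 66 + 78 + 90 + 61 + 88 + 85)/11 = 78.0909
Numerator Σ_{t=1}^{10}(z_t−z̄)(z_{t+1}−z̄) = -463.7355
Denominator Σ(z_t−z̄)² = 1148.9091
r_1 = -463.7355 / 1148.9091 = -0.404

-0.404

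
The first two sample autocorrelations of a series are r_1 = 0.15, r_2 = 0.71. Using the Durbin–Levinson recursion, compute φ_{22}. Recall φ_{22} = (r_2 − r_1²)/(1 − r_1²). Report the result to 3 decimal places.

0.703

φ_{22} = (r_2 − r_1²) / (1 − r_1²)
r_1² = (0.15)² = 0.0225
Numerator = 0.71 − 0.0225 = 0.6875; denominator = 1 − 0.0225 = 0.9775
φ_{22} = 0.6875 / 0.9775 = 0.703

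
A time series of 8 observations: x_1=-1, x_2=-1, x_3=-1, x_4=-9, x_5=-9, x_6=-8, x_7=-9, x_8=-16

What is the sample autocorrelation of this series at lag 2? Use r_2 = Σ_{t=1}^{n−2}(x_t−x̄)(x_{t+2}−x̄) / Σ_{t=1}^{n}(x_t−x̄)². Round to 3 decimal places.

0.132

Mean x̄ = (-1 − 1 − 1 − 9 − 9 − 8 − 9 − 16)/8 = -6.7500
Numerator Σ_{t=1}^{6}(x_t−x̄)(x_{t+2}−x̄) = 26.6250
Denominator Σ(x_t−x̄)² = 201.5000
r_2 = 26.6250 / 201.5000 = 0.132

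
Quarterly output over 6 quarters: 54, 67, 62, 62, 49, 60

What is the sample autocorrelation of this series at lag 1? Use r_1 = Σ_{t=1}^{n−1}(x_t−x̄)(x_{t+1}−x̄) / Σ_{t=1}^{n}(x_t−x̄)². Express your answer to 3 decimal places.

-0.226

Mean x̄ = (54 + 67 + 62 + 62 + 49 + 60)/6 = 59.0000
Deviations from mean: -5.0000, 8.0000, 3.0000, 3.0000, -10.0000, 1.0000
Σ(x_t−x̄)(x_{t+1}−x̄) = (-40.0000) + (24.0000) + (9.0000) + (-30.0000) + (-10.0000) = -47.0000
Denominator Σ(x_t−x̄)² = 208.0000
r_1 = -47.0000 / 208.0000 = -0.226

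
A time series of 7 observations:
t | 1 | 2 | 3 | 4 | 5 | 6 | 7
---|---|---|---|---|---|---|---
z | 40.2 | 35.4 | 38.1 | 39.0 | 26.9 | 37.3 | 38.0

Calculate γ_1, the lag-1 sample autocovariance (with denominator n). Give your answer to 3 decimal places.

-4.688

Mean z̄ = (40.2 + 35.4 + 38.1 + 39.0 + 26.9 + 37.3 + 38.0)/7 = 36.4143
Deviations: 3.7857, -1.0143, 1.6857, 2.5857, -9.5143, 0.8857, 1.5857
Σ_{t=1}^{6}(z_t−z̄)(z_{t+1}−z̄) = -32.8145
γ_1 = -32.8145 / 7 = -4.688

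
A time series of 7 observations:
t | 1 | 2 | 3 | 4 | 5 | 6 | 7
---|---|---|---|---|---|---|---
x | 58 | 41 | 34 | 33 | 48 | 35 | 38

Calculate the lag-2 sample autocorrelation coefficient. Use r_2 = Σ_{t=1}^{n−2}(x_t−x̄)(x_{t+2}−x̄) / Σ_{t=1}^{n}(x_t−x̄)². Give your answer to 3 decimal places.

Mean x̄ = (58 + 41 + 34 + 33 + 48 + 35 + 38)/7 = 41.0000
Deviations from mean: 17.0000, 0.0000, -7.0000, -8.0000, 7.0000, -6.0000, -3.0000
Σ(x_t−x̄)(x_{t+2}−x̄) = (-119.0000) + (0.0000) + (-49.0000) + (48.0000) + (-21.0000) = -141.0000
Denominator Σ(x_t−x̄)² = 496.0000
r_2 = -141.0000 / 496.0000 = -0.284

-0.284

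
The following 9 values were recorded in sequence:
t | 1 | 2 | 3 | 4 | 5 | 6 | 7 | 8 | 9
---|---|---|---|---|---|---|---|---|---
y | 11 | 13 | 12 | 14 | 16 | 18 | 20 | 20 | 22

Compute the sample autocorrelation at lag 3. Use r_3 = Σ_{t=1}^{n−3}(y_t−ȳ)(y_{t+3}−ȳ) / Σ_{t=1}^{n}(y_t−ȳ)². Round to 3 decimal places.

Mean ȳ = (11 + 13 + 12 + 14 + 16 + 18 + 20 + 20 + 22)/9 = 16.2222
Σ(y_t−ȳ)(y_{t+3}−ȳ) = (11.6049) + (0.7160) + (-7.5062) + (-8.3951) + (-0.8395) + (10.2716) = 5.8519
Denominator Σ(y_t−ȳ)² = 125.5556
r_3 = 5.8519 / 125.5556 = 0.047

0.047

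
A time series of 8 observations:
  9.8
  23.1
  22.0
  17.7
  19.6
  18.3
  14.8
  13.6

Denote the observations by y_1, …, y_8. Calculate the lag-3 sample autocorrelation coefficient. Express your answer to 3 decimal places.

Mean ȳ = (9.8 + 23.1 + 22.0 + 17.7 + 19.6 + 18.3 + 14.8 + 13.6)/8 = 17.3625
Σ(y_t−ȳ)(y_{t+3}−ȳ) = (-2.5523) + (12.8377) + (4.3477) + (-0.8648) + (-8.4186) = 5.3495
Denominator Σ(y_t−ȳ)² = 138.3388
r_3 = 5.3495 / 138.3388 = 0.039

0.039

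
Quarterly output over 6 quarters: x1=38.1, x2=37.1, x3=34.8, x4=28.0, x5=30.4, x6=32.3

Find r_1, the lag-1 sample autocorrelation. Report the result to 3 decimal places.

Mean x̄ = (38.1 + 37.1 + 34.8 + 28.0 + 30.4 + 32.3)/6 = 33.4500
Σ(x_t−x̄)(x_{t+1}−x̄) = (16.9725) + (4.9275) + (-7.3575) + (16.6225) + (3.5075) = 34.6725
Denominator Σ(x_t−x̄)² = 77.0950
r_1 = 34.6725 / 77.0950 = 0.450

0.450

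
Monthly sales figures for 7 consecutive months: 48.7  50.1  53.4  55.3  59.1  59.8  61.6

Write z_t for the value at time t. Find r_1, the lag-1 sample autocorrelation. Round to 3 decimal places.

0.603

Mean z̄ = (48.7 + 50.1 + 53.4 + 55.3 + 59.1 + 59.8 + 61.6)/7 = 55.4286
Numerator Σ_{t=1}^{6}(z_t−z̄)(z_{t+1}−z̄) = 89.4792
Denominator Σ(z_t−z̄)² = 148.4743
r_1 = 89.4792 / 148.4743 = 0.603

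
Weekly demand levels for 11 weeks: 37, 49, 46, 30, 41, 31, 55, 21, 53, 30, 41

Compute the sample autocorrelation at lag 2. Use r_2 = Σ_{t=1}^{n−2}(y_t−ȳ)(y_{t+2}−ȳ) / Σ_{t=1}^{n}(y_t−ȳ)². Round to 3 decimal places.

0.491

Mean ȳ = (37 + 49 + 46 + 30 + 41 + 31 + 55 + 21 + 53 + 30 + 41)/11 = 39.4545
Numerator Σ_{t=1}^{9}(y_t−ȳ)(y_{t+2}−ȳ) = 569.7686
Denominator Σ(y_t−ȳ)² = 1160.7273
r_2 = 569.7686 / 1160.7273 = 0.491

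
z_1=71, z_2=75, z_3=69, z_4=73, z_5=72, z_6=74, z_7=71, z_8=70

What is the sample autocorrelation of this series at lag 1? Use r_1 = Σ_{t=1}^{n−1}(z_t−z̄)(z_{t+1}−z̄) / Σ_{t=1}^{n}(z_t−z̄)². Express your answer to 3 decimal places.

-0.511

Mean z̄ = (71 + 75 + 69 + 73 + 72 + 74 + 71 + 70)/8 = 71.8750
Deviations from mean: -0.8750, 3.1250, -2.8750, 1.1250, 0.1250, 2.1250, -0.8750, -1.8750
Σ(z_t−z̄)(z_{t+1}−z̄) = (-2.7344) + (-8.9844) + (-3.2344) + (0.1406) + (0.2656) + (-1.8594) + (1.6406) = -14.7656
Denominator Σ(z_t−z̄)² = 28.8750
r_1 = -14.7656 / 28.8750 = -0.511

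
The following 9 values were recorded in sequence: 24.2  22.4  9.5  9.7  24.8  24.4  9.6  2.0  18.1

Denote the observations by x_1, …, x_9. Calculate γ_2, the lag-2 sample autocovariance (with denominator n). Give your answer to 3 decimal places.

Mean x̄ = (24.2 + 22.4 + 9.5 + 9.7 + 24.8 + 24.4 + 9.6 + 2.0 + 18.1)/9 = 16.0778
Σ_{t=1}^{7}(x_t−x̄)(x_{t+2}−x̄) = -390.9565
γ_2 = -390.9565 / 9 = -43.440

-43.440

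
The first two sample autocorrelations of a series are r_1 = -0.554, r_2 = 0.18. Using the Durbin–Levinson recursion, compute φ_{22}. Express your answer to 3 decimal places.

φ_{22} = (r_2 − r_1²) / (1 − r_1²)
r_1² = (-0.554)² = 0.306916
Numerator = 0.18 − 0.3069 = -0.1269; denominator = 1 − 0.3069 = 0.6931
φ_{22} = -0.1269 / 0.6931 = -0.183

-0.183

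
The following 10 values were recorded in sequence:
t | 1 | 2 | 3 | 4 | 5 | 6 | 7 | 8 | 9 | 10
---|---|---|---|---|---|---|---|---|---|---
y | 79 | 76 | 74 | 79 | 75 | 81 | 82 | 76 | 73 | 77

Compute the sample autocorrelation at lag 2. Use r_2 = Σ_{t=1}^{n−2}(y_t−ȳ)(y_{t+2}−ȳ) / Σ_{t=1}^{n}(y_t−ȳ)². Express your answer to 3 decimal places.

-0.365

Mean ȳ = (79 + 76 + 74 + 79 + 75 + 81 + 82 + 76 + 73 + 77)/10 = 77.2000
Numerator Σ_{t=1}^{8}(y_t−ȳ)(y_{t+2}−ȳ) = -29.0800
Denominator Σ(y_t−ȳ)² = 79.6000
r_2 = -29.0800 / 79.6000 = -0.365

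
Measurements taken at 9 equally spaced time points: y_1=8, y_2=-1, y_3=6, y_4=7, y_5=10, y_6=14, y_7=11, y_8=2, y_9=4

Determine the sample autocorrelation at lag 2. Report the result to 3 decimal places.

Mean ȳ = (8 − 1 + 6 + 7 + 10 + 14 + 11 + 2 + 4)/9 = 6.7778
Σ(y_t−ȳ)(y_{t+2}−ȳ) = (-0.9506) + (-1.7284) + (-2.5062) + (1.6049) + (13.6049) + (-34.5062) + (-11.7284) = -36.2099
Denominator Σ(y_t−ȳ)² = 173.5556
r_2 = -36.2099 / 173.5556 = -0.209

-0.209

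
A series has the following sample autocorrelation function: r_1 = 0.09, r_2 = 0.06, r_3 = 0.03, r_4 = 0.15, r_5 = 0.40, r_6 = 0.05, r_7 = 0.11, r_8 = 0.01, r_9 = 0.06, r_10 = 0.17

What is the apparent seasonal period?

5

The largest autocorrelation is r_5 = 0.40, with a weaker echo at lag 10 (0.17); the remaining lags stay at or below 0.15.
The dominant spike at lag 5 indicates a seasonal period of 5.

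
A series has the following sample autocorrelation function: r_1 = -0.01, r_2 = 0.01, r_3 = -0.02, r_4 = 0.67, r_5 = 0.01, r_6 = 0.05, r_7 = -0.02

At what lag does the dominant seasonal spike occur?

4

The largest autocorrelation is r_4 = 0.67; the remaining lags stay at or below 0.05.
The dominant spike at lag 4 indicates a seasonal period of 4.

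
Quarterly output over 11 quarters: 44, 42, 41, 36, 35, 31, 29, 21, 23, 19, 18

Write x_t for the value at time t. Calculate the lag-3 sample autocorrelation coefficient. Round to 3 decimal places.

0.233

Mean x̄ = (44 + 42 + 41 + 36 + 35 + 31 + 29 + 21 + 23 + 19 + 18)/11 = 30.8182
Numerator Σ_{t=1}^{8}(x_t−x̄)(x_{t+3}−x̄) = 212.3554
Denominator Σ(x_t−x̄)² = 911.6364
r_3 = 212.3554 / 911.6364 = 0.233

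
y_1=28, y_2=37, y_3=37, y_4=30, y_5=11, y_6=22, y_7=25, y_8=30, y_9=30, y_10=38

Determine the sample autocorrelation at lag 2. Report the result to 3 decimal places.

-0.141

Mean ȳ = (28 + 37 + 37 + 30 + 11 + 22 + 25 + 30 + 30 + 38)/10 = 28.8000
Numerator Σ_{t=1}^{8}(y_t−ȳ)(y_{t+2}−ȳ) = -84.8800
Denominator Σ(y_t−ȳ)² = 601.6000
r_2 = -84.8800 / 601.6000 = -0.141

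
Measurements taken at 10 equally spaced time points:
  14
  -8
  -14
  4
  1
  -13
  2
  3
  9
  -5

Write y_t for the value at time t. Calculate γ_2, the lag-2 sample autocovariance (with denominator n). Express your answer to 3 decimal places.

-34.088

Mean ȳ = (14 − 8 − 14 + 4 + 1 − 13 + 2 + 3 + 9 − 5)/10 = -0.7000
Σ_{t=1}^{8}(y_t−ȳ)(y_{t+2}−ȳ) = -340.8800
γ_2 = -340.8800 / 10 = -34.088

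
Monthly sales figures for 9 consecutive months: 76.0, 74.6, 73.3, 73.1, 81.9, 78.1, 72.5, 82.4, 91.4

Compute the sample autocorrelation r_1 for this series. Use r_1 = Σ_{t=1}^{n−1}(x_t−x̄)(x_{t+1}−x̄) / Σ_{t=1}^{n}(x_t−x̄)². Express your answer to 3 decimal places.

0.205

Mean x̄ = (76.0 + 74.6 + 73.3 + 73.1 + 81.9 + 78.1 + 72.5 + 82.4 + 91.4)/9 = 78.1444
Numerator Σ_{t=1}^{8}(x_t−x̄)(x_{t+1}−x̄) = 62.7380
Denominator Σ(x_t−x̄)² = 305.8622
r_1 = 62.7380 / 305.8622 = 0.205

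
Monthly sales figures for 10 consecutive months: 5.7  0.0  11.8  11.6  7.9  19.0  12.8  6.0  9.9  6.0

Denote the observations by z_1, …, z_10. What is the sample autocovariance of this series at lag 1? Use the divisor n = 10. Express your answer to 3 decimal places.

1.863

Mean z̄ = (5.7 + 0.0 + 11.8 + 11.6 + 7.9 + 19.0 + 12.8 + 6.0 + 9.9 + 6.0)/10 = 9.0700
Σ_{t=1}^{9}(z_t−z̄)(z_{t+1}−z̄) = 18.6251
γ_1 = 18.6251 / 10 = 1.863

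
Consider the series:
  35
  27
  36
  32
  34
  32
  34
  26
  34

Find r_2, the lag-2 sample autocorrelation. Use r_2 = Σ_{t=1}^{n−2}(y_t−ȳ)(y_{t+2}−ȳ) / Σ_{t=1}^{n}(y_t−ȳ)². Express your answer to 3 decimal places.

0.268

Mean ȳ = (35 + 27 + 36 + 32 + 34 + 32 + 34 + 26 + 34)/9 = 32.2222
Σ(y_t−ȳ)(y_{t+2}−ȳ) = (10.4938) + (1.1605) + (6.7160) + (0.0494) + (3.1605) + (1.3827) + (3.1605) = 26.1235
Denominator Σ(y_t−ȳ)² = 97.5556
r_2 = 26.1235 / 97.5556 = 0.268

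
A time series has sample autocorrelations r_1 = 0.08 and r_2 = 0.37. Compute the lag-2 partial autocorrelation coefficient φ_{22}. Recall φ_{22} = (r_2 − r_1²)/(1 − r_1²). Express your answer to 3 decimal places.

0.366

φ_{22} = (r_2 − r_1²) / (1 − r_1²)
r_1² = (0.08)² = 0.0064
Numerator = 0.37 − 0.0064 = 0.3636; denominator = 1 − 0.0064 = 0.9936
φ_{22} = 0.3636 / 0.9936 = 0.366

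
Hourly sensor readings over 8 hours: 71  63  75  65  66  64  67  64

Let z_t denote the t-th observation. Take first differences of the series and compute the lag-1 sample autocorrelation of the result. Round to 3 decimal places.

First differences Δz: -8, 12, -10, 1, -2, 3, -3
Mean of differences = -1.0000
Numerator Σ(Δz_t−Δz̄)(Δz_{t+1}−Δz̄) = -240.0000
Denominator Σ(Δz_t−Δz̄)² = 324.0000
r_1(Δz) = -240.0000 / 324.0000 = -0.741

-0.741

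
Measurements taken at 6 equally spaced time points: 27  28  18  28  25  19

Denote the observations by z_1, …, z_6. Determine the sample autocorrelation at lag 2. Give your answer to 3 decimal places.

-0.270

Mean z̄ = (27 + 28 + 18 + 28 + 25 + 19)/6 = 24.1667
Deviations from mean: 2.8333, 3.8333, -6.1667, 3.8333, 0.8333, -5.1667
Σ(z_t−z̄)(z_{t+2}−z̄) = (-17.4722) + (14.6944) + (-5.1389) + (-19.8056) = -27.7222
Denominator Σ(z_t−z̄)² = 102.8333
r_2 = -27.7222 / 102.8333 = -0.270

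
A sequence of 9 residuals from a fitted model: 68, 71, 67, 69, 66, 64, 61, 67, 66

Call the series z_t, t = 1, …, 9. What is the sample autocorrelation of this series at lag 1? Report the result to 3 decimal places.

Mean z̄ = (68 + 71 + 67 + 69 + 66 + 64 + 61 + 67 + 66)/9 = 66.5556
Numerator Σ_{t=1}^{8}(z_t−z̄)(z_{t+1}−z̄) = 21.0247
Denominator Σ(z_t−z̄)² = 66.2222
r_1 = 21.0247 / 66.2222 = 0.317

0.317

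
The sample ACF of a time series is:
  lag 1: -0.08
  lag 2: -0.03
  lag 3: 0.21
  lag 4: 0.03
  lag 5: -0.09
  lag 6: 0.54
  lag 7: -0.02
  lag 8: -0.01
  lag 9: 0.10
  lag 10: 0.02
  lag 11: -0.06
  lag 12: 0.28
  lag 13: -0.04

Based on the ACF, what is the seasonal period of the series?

6

The largest autocorrelation is r_6 = 0.54, with a weaker echo at lag 12 (0.28); the remaining lags stay at or below 0.21.
The dominant spike at lag 6 indicates a seasonal period of 6.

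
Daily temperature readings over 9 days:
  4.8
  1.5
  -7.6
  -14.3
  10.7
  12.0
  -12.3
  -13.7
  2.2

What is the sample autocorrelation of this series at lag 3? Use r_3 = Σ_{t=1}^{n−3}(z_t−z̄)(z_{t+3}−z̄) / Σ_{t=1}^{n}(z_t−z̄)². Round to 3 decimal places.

-0.096

Mean z̄ = (4.8 + 1.5 − 7.6 − 14.3 + 10.7 + 12.0 − 12.3 − 13.7 + 2.2)/9 = -1.8556
Σ(z_t−z̄)(z_{t+3}−z̄) = (-82.8247) + (42.1309) + (-79.5925) + (129.9753) + (-148.7136) + (56.1920) = -82.8326
Denominator Σ(z_t−z̄)² = 858.8622
r_3 = -82.8326 / 858.8622 = -0.096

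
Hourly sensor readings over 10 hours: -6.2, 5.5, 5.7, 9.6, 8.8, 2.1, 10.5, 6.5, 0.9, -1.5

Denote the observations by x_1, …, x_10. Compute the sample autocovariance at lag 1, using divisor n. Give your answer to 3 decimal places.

2.435

Mean x̄ = (-6.2 + 5.5 + 5.7 + 9.6 + 8.8 + 2.1 + 10.5 + 6.5 + 0.9 − 1.5)/10 = 4.1900
Σ_{t=1}^{9}(x_t−x̄)(x_{t+1}−x̄) = 24.3499
γ_1 = 24.3499 / 10 = 2.435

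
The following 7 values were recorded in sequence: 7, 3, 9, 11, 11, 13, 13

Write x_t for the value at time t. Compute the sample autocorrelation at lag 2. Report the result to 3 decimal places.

0.014

Mean x̄ = (7 + 3 + 9 + 11 + 11 + 13 + 13)/7 = 9.5714
Deviations from mean: -2.5714, -6.5714, -0.5714, 1.4286, 1.4286, 3.4286, 3.4286
Σ(x_t−x̄)(x_{t+2}−x̄) = (1.4694) + (-9.3878) + (-0.8163) + (4.8980) + (4.8980) = 1.0612
Denominator Σ(x_t−x̄)² = 77.7143
r_2 = 1.0612 / 77.7143 = 0.014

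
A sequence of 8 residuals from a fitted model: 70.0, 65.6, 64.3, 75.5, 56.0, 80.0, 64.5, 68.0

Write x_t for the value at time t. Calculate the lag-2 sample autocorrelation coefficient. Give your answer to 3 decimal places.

0.398

Mean x̄ = (70.0 + 65.6 + 64.3 + 75.5 + 56.0 + 80.0 + 64.5 + 68.0)/8 = 67.9875
Deviations from mean: 2.0125, -2.3875, -3.6875, 7.5125, -11.9875, 12.0125, -3.4875, 0.0125
Σ(x_t−x̄)(x_{t+2}−x̄) = (-7.4211) + (-17.9361) + (44.2039) + (90.2439) + (41.8064) + (0.1502) = 151.0472
Denominator Σ(x_t−x̄)² = 379.9488
r_2 = 151.0472 / 379.9488 = 0.398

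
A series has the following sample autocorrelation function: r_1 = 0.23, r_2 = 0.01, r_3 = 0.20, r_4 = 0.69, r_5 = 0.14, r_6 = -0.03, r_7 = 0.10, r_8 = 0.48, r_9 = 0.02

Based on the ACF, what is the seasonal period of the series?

4

The largest autocorrelation is r_4 = 0.69, with a weaker echo at lag 8 (0.48); the remaining lags stay at or below 0.23. The elevated value at lag 1 (0.23), dropping to 0.01 at lag 2, reflects decaying short-term dependence rather than seasonality.
The dominant spike at lag 4 indicates a seasonal period of 4.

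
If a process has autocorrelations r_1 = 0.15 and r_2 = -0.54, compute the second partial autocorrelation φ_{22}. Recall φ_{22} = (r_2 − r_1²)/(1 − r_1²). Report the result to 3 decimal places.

φ_{22} = (r_2 − r_1²) / (1 − r_1²)
r_1² = (0.15)² = 0.0225
Numerator = -0.54 − 0.0225 = -0.5625; denominator = 1 − 0.0225 = 0.9775
φ_{22} = -0.5625 / 0.9775 = -0.575

-0.575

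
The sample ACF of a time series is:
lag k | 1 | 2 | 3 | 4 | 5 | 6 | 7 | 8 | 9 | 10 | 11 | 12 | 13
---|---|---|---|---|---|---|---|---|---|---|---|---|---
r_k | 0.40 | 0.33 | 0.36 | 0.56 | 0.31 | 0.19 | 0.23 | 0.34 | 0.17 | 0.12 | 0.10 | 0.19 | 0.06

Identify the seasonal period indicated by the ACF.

4

The largest autocorrelation is r_4 = 0.56; the remaining lags stay at or below 0.40. The elevated value at lag 1 (0.40), dropping to 0.33 at lag 2, reflects decaying short-term dependence rather than seasonality.
The dominant spike at lag 4 indicates a seasonal period of 4.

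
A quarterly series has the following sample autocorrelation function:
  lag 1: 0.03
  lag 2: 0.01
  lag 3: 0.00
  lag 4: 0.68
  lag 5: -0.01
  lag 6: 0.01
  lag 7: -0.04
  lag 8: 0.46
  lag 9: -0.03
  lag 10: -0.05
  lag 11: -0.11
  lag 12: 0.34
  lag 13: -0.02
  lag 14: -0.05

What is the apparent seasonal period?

The largest autocorrelation is r_4 = 0.68, with weaker echoes at lags 8 (0.46) and 12 (0.34); the remaining lags stay at or below 0.03.
The dominant spike at lag 4 indicates a seasonal period of 4.

4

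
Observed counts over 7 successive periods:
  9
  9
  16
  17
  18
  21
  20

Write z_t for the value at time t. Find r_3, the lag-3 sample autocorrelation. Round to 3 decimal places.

-0.118

Mean z̄ = (9 + 9 + 16 + 17 + 18 + 21 + 20)/7 = 15.7143
Σ(z_t−z̄)(z_{t+3}−z̄) = (-8.6327) + (-15.3469) + (1.5102) + (5.5102) = -16.9592
Denominator Σ(z_t−z̄)² = 143.4286
r_3 = -16.9592 / 143.4286 = -0.118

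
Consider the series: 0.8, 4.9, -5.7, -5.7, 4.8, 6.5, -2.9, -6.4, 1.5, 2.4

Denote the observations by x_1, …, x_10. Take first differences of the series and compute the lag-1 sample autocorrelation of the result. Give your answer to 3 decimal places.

First differences Δx: 4.1, -10.6, 0.0, 10.5, 1.7, -9.4, -3.5, 7.9, 0.9
Mean of differences = 0.1778
Numerator Σ(Δx_t−Δx̄)(Δx_{t+1}−Δx̄) = -28.6572
Denominator Σ(Δx_t−Δx̄)² = 405.8556
r_1(Δx) = -28.6572 / 405.8556 = -0.071

-0.071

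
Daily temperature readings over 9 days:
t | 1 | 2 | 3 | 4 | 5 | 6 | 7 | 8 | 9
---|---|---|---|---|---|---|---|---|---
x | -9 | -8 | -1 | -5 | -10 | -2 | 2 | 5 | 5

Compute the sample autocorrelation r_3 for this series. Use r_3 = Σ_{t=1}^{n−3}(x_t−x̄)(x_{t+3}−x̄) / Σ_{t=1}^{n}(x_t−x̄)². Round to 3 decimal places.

Mean x̄ = (-9 − 8 − 1 − 5 − 10 − 2 + 2 + 5 + 5)/9 = -2.5556
Σ(x_t−x̄)(x_{t+3}−x̄) = (15.7531) + (40.5309) + (0.8642) + (-11.1358) + (-56.2469) + (4.1975) = -6.0370
Denominator Σ(x_t−x̄)² = 270.2222
r_3 = -6.0370 / 270.2222 = -0.022

-0.022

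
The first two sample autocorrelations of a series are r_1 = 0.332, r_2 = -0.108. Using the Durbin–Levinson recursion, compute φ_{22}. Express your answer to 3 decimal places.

-0.245

φ_{22} = (r_2 − r_1²) / (1 − r_1²)
r_1² = (0.332)² = 0.110224
Numerator = -0.108 − 0.1102 = -0.2182; denominator = 1 − 0.1102 = 0.8898
φ_{22} = -0.2182 / 0.8898 = -0.245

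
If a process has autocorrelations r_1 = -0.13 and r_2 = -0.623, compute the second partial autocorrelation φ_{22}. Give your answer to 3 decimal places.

φ_{22} = (r_2 − r_1²) / (1 − r_1²)
r_1² = (-0.13)² = 0.0169
Numerator = -0.623 − 0.0169 = -0.6399; denominator = 1 − 0.0169 = 0.9831
φ_{22} = -0.6399 / 0.9831 = -0.651

-0.651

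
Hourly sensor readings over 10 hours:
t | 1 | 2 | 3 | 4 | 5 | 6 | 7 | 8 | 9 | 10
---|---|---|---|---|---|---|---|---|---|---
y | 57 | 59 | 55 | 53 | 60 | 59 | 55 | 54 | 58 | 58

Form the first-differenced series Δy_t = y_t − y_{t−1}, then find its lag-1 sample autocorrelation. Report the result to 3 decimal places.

-0.158

First differences Δy: 2, -4, -2, 7, -1, -4, -1, 4, 0
Mean of differences = 0.1111
Numerator Σ(Δy_t−Δȳ)(Δy_{t+1}−Δȳ) = -16.9012
Denominator Σ(Δy_t−Δȳ)² = 106.8889
r_1(Δy) = -16.9012 / 106.8889 = -0.158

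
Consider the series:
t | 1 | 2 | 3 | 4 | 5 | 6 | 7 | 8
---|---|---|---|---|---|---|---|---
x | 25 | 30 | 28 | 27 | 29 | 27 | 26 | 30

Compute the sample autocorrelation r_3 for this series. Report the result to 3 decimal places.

0.375

Mean x̄ = (25 + 30 + 28 + 27 + 29 + 27 + 26 + 30)/8 = 27.7500
Σ(x_t−x̄)(x_{t+3}−x̄) = (2.0625) + (2.8125) + (-0.1875) + (1.3125) + (2.8125) = 8.8125
Denominator Σ(x_t−x̄)² = 23.5000
r_3 = 8.8125 / 23.5000 = 0.375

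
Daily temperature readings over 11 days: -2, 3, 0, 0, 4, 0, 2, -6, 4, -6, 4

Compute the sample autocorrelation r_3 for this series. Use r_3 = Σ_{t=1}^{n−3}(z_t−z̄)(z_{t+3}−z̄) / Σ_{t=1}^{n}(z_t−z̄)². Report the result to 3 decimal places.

Mean z̄ = (-2 + 3 + 0 + 0 + 4 + 0 + 2 − 6 + 4 − 6 + 4)/11 = 0.2727
Numerator Σ_{t=1}^{8}(z_t−z̄)(z_{t+3}−z̄) = -48.2231
Denominator Σ(z_t−z̄)² = 136.1818
r_3 = -48.2231 / 136.1818 = -0.354

-0.354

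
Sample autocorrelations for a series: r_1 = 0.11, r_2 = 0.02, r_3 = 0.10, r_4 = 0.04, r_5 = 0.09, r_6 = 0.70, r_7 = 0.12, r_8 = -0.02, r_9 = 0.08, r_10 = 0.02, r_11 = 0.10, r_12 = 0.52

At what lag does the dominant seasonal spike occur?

6

The largest autocorrelation is r_6 = 0.70, with a weaker echo at lag 12 (0.52); the remaining lags stay at or below 0.12.
The dominant spike at lag 6 indicates a seasonal period of 6.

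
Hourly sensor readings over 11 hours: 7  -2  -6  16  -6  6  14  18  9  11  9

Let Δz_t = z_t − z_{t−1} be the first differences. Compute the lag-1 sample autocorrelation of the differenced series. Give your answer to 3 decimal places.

-0.532

First differences Δz: -9, -4, 22, -22, 12, 8, 4, -9, 2, -2
Mean of differences = 0.2000
Numerator Σ(Δz_t−Δz̄)(Δz_{t+1}−Δz̄) = -732.6400
Denominator Σ(Δz_t−Δz̄)² = 1377.6000
r_1(Δz) = -732.6400 / 1377.6000 = -0.532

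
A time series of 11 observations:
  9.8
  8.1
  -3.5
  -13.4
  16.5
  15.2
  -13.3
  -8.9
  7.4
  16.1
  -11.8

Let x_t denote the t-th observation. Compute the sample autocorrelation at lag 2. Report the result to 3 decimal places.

Mean x̄ = (9.8 + 8.1 − 3.5 − 13.4 + 16.5 + 15.2 − 13.3 − 8.9 + 7.4 + 16.1 − 11.8)/11 = 2.0182
Numerator Σ_{t=1}^{9}(x_t−x̄)(x_{t+2}−x̄) = -1096.1761
Denominator Σ(x_t−x̄)² = 1521.2564
r_2 = -1096.1761 / 1521.2564 = -0.721

-0.721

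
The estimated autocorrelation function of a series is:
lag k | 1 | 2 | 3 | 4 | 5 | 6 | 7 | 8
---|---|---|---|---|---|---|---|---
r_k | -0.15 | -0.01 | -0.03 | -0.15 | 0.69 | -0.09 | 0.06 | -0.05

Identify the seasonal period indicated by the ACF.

5

The largest autocorrelation is r_5 = 0.69; the remaining lags stay at or below 0.06.
The dominant spike at lag 5 indicates a seasonal period of 5.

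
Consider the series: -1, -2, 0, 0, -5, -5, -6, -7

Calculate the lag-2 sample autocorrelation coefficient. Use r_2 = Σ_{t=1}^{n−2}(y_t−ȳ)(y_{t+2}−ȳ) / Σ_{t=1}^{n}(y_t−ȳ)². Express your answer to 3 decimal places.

Mean ȳ = (-1 − 2 + 0 + 0 − 5 − 5 − 6 − 7)/8 = -3.2500
Σ(y_t−ȳ)(y_{t+2}−ȳ) = (7.3125) + (4.0625) + (-5.6875) + (-5.6875) + (4.8125) + (6.5625) = 11.3750
Denominator Σ(y_t−ȳ)² = 55.5000
r_2 = 11.3750 / 55.5000 = 0.205

0.205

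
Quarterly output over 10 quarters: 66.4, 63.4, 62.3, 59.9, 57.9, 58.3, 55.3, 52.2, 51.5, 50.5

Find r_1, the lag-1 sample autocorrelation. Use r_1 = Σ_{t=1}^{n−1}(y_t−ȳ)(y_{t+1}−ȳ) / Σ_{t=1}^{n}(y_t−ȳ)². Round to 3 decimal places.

0.679

Mean ȳ = (66.4 + 63.4 + 62.3 + 59.9 + 57.9 + 58.3 + 55.3 + 52.2 + 51.5 + 50.5)/10 = 57.7700
Numerator Σ_{t=1}^{9}(y_t−ȳ)(y_{t+1}−ȳ) = 177.0411
Denominator Σ(y_t−ȳ)² = 260.8210
r_1 = 177.0411 / 260.8210 = 0.679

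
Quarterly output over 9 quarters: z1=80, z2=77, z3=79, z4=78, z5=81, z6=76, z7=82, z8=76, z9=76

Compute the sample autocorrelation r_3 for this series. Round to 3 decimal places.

-0.183

Mean z̄ = (80 + 77 + 79 + 78 + 81 + 76 + 82 + 76 + 76)/9 = 78.3333
Σ(z_t−z̄)(z_{t+3}−z̄) = (-0.5556) + (-3.5556) + (-1.5556) + (-1.2222) + (-6.2222) + (5.4444) = -7.6667
Denominator Σ(z_t−z̄)² = 42.0000
r_3 = -7.6667 / 42.0000 = -0.183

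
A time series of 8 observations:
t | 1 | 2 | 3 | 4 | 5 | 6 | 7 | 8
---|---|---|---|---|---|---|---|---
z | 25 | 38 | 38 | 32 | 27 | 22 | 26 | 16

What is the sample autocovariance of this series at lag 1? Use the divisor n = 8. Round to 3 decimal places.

18.500

Mean z̄ = (25 + 38 + 38 + 32 + 27 + 22 + 26 + 16)/8 = 28.0000
Σ_{t=1}^{7}(z_t−z̄)(z_{t+1}−z̄) = 148.0000
γ_1 = 148.0000 / 8 = 18.500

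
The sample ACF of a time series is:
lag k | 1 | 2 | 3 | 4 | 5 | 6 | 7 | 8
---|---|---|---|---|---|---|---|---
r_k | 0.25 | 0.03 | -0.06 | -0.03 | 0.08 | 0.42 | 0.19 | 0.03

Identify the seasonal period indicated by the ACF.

6

The largest autocorrelation is r_6 = 0.42; the remaining lags stay at or below 0.25. The elevated value at lag 1 (0.25), dropping to 0.03 at lag 2, reflects decaying short-term dependence rather than seasonality.
The dominant spike at lag 6 indicates a seasonal period of 6.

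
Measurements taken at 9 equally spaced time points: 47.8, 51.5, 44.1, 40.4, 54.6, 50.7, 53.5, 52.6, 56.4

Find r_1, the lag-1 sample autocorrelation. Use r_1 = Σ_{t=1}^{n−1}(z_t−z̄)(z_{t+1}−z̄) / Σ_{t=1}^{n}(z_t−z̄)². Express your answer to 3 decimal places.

0.149

Mean z̄ = (47.8 + 51.5 + 44.1 + 40.4 + 54.6 + 50.7 + 53.5 + 52.6 + 56.4)/9 = 50.1778
Numerator Σ_{t=1}^{8}(z_t−z̄)(z_{t+1}−z̄) = 32.1706
Denominator Σ(z_t−z̄)² = 215.3956
r_1 = 32.1706 / 215.3956 = 0.149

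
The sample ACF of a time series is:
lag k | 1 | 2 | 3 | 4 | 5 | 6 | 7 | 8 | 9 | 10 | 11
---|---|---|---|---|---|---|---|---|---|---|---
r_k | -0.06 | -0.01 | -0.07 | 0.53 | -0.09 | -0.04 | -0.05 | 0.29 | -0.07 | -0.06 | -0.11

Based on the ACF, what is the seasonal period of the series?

4

The largest autocorrelation is r_4 = 0.53, with a weaker echo at lag 8 (0.29); the remaining lags stay at or below -0.01.
The dominant spike at lag 4 indicates a seasonal period of 4.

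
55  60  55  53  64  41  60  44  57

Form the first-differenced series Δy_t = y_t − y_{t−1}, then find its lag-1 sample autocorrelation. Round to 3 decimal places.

-0.829

First differences Δy: 5, -5, -2, 11, -23, 19, -16, 13
Mean of differences = 0.2500
Numerator Σ(Δy_t−Δȳ)(Δy_{t+1}−Δȳ) = -1235.0625
Denominator Σ(Δy_t−Δȳ)² = 1489.5000
r_1(Δy) = -1235.0625 / 1489.5000 = -0.829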